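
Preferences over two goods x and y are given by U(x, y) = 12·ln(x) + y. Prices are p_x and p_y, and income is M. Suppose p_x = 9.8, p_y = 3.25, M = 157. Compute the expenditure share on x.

MU_x = 12/x, MU_y = 1. Tangency: 12/x = p_x/p_y.
So x*(p_x,p_y) = 12·p_y/p_x, independent of income; and y* = (M − 12·p_y)/p_y.
At the given prices: x* = 12·3.25/9.8 = 3.9796, and y* = 36.3077.
Expenditure on x: 9.8·3.9796 = 39; share = 0.2484.

share on x = 0.2484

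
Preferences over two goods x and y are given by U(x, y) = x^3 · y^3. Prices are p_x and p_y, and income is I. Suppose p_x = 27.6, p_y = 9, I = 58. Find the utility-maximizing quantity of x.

x* = 1.0507

Demand: x*(p_x,p_y,I) = 0.5·I/p_x and y* = 0.5·I/p_y.
At p_x=27.6, p_y=9, I=58: x* = 0.5·58/27.6 = 1.0507.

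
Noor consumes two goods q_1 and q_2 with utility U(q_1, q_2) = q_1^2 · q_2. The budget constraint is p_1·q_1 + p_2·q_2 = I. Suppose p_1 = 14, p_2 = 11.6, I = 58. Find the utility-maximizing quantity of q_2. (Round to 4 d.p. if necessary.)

q_2* = 1.6667

The MRS is 2·q_2/q_1. Set MRS = p_1/p_2.
So 2·p_2·q_2 = p_1·q_1; combined with the budget, a share 2/3 of income goes to q_1.
Demand: q_1*(p_1,p_2,I) = 2/3·I/p_1 and q_2* = 1/3·I/p_2.
At p_1=14, p_2=11.6, I=58: q_2* = 1/3·58/11.6 = 1.6667.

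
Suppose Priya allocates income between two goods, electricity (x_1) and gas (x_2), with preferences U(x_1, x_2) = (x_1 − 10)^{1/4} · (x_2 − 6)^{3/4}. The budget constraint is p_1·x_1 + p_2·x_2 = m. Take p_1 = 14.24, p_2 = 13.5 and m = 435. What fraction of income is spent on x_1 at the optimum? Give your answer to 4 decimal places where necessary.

Let x_1' = x_1−10, x_2' = x_2−6. MRS = (1/3)·x_2'/x_1' = p_1/p_2.
After buying the subsistence bundle (10, 6), a share 0.25 of the remaining income goes to x_1: x_1* = 10 + 0.25·(m − 10p_1 − 6p_2)/p_1.
Discretionary income = 435 − 10·14.24 − 6·13.5 = 211.6; x_1* = 10 + 0.25·211.6/14.24 = 13.7149; x_2* = 6 + 0.75·211.6/13.5 = 17.7556.
Expenditure on x_1: 14.24·13.7149 = 195.3; share = 0.449.

share on x_1 = 0.449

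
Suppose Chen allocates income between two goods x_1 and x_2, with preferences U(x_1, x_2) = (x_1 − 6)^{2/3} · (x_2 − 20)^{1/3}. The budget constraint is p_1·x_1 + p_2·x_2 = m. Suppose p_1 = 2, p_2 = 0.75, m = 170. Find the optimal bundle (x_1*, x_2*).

Let x_1' = x_1−6, x_2' = x_2−20. MRS = 2·x_2'/x_1' = p_1/p_2.
After buying the subsistence bundle (6, 20), a share 2/3 of the remaining income goes to x_1: x_1* = 6 + 2/3·(m − 6p_1 − 20p_2)/p_1.
Discretionary income = 170 − 6·2 − 20·0.75 = 143; x_1* = 6 + 2/3·143/2 = 53.6667; x_2* = 20 + 1/3·143/0.75 = 83.5556.

x_1* = 53.6667, x_2* = 83.5556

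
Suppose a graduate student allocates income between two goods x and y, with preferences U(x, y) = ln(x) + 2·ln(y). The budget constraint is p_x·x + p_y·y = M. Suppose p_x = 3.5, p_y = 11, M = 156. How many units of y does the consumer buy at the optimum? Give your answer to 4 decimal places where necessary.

Demand: x*(p_x,p_y,M) = 1/3·M/p_x and y* = 2/3·M/p_y.
At p_x=3.5, p_y=11, M=156: y* = 2/3·156/11 = 9.4545.

y* = 9.4545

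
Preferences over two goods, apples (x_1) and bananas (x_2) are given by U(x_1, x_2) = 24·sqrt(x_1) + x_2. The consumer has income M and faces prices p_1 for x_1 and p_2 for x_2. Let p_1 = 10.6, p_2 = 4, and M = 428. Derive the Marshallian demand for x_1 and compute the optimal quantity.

Utility is quasi-linear in x_2; the FOC for x_1 is 12/√x_1 = p_1/p_2.
Thus x_1* = (12·p_2/p_1)² — independent of M — with the rest of income spent on x_2.
Plugging in: x_1* = (12·4/10.6)² = 20.5055.

x_1* = 20.5055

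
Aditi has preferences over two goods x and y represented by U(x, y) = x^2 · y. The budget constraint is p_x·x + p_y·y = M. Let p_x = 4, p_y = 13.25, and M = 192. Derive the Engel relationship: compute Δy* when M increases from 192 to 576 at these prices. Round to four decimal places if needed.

Δy* = 9.6604

Tangency: MRS = 2·y/x = p_x/p_y.
Rearranging, p_y·y = (1/2)·p_x·x. Substituting into the budget gives p_x·x·(1 + (1/2)) = M.
Demand: x*(p_x,p_y,M) = 2/3·M/p_x and y* = 1/3·M/p_y.
At p_x=4, p_y=13.25, M=192: y* = 1/3·192/13.25 = 4.8302.
At M' = 576: y* = 14.4906. Change: 14.4906 − 4.8302 = 9.6604.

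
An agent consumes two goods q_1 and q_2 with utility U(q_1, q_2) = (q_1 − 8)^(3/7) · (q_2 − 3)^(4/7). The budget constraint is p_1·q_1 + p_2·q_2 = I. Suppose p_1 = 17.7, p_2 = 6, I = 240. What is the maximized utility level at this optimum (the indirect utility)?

V = 4.2576

This is Cobb-Douglas in (q_1−8, q_2−3): tangency gives 3/7·p_2·(q_2−3) = 4/7·p_1·(q_1−8).
After buying the subsistence bundle (8, 3), a share 3/7 of the remaining income goes to q_1: q_1* = 8 + 3/7·(I − 8p_1 − 3p_2)/p_1.
Discretionary income = 240 − 8·17.7 − 3·6 = 80.4; q_1* = 8 + 3/7·80.4/17.7 = 9.9467; q_2* = 3 + 4/7·80.4/6 = 10.6571.
Utility at the optimum: U(9.9467, 10.6571) = 4.2576.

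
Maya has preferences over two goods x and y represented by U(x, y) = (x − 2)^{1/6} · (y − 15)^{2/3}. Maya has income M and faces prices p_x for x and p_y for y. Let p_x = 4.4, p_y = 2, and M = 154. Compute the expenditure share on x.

Let x' = x−2, y' = y−15. MRS = (1/4)·y'/x' = p_x/p_y.
Substituting into the budget: x* = 2 + 0.2·(M − 2·p_x − 15·p_y)/p_x, and y* = 15 + 0.8·(…)/p_y.
Discretionary income = 154 − 2·4.4 − 15·2 = 115.2; x* = 2 + 0.2·115.2/4.4 = 7.2364; y* = 15 + 0.8·115.2/2 = 61.08.
Expenditure on x: 4.4·7.2364 = 31.84; share = 0.2068.

share on x = 0.2068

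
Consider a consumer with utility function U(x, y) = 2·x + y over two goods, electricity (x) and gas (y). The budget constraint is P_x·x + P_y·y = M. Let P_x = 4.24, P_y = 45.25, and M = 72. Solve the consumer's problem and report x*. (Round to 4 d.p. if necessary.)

x* = 16.9811

Numerically: x* = 16.9811, y* = 0.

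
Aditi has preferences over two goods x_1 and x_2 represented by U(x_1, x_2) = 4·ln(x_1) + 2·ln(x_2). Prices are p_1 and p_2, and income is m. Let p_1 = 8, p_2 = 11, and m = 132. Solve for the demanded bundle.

MU_x_1/MU_x_2 = (4·x_2)/(2·x_1); tangency sets this equal to p_1/p_2.
So 4·p_2·x_2 = 2·p_1·x_1; combined with the budget, a share 2/3 of income goes to x_1.
Demand: x_1*(p_1,p_2,m) = 2/3·m/p_1 and x_2* = 1/3·m/p_2.
At p_1=8, p_2=11, m=132: x_1* = 2/3·132/8 = 11, x_2* = 4.

x_1* = 11, x_2* = 4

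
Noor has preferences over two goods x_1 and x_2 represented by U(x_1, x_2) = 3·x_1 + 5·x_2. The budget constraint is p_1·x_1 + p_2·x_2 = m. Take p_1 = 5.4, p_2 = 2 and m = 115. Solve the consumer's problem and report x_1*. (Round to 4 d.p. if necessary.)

x_1* = 0

Numerically: x_1* = 0, x_2* = 57.5.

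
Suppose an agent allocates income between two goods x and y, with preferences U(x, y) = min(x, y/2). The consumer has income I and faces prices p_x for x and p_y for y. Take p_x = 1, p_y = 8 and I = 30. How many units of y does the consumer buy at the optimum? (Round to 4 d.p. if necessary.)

y* = 3.5294

With perfect complements, no substitution: consume in ratio x:y = 1:2.
Budget: p_x·x + p_y·2·x = I, so (p_x + 2·p_y)·x = I.
Demand: x*(p_x,p_y,I) = I/(p_x + 2·p_y), y* = 2·I/(p_x + 2·p_y).
Here 1 + 2·8 = 17, giving y* = 3.5294.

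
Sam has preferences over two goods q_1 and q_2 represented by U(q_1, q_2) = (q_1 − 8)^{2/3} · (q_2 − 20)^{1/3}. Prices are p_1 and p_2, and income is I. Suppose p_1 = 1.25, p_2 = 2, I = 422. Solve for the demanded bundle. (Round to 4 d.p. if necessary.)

q_1* = 206.4, q_2* = 82

Let q_1' = q_1−8, q_2' = q_2−20. MRS = 2·q_2'/q_1' = p_1/p_2.
After buying the subsistence bundle (8, 20), a share 2/3 of the remaining income goes to q_1: q_1* = 8 + 2/3·(I − 8p_1 − 20p_2)/p_1.
Discretionary income = 422 − 8·1.25 − 20·2 = 372; q_1* = 8 + 2/3·372/1.25 = 206.4; q_2* = 20 + 1/3·372/2 = 82.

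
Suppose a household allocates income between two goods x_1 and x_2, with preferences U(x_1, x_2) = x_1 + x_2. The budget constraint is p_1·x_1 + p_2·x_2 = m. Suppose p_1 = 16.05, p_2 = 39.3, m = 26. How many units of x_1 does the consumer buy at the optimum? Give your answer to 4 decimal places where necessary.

Perfect substitutes: compare marginal utility per dollar. 1/p_1 vs 1/p_2 → 0.0623 vs 0.0254.
x_1 gives more utility per dollar, so spend all income on x_1: x_1* = m/p_1, x_2* = 0.
Numerically: x_1* = 1.6199, x_2* = 0.

x_1* = 1.6199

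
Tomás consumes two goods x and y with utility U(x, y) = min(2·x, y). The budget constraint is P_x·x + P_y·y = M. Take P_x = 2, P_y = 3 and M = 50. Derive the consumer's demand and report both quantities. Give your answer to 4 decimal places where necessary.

Leontief preferences: the optimum is at the kink where x/1 = y/2, i.e. y = 2·x.
Budget: P_x·x + P_y·2·x = M, so (P_x + 2·P_y)·x = M.
Demand: x*(P_x,P_y,M) = M/(P_x + 2·P_y), y* = 2·M/(P_x + 2·P_y).
Here 2 + 2·3 = 8, giving x* = 6.25 and y* = 12.5.

x* = 6.25, y* = 12.5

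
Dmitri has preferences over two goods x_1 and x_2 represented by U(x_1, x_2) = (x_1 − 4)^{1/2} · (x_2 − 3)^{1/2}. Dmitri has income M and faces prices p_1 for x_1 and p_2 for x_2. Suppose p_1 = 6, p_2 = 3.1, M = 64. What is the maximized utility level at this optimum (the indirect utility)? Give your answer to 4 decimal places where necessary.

V = 3.5592

Discretionary income = 64 − 4·6 − 3·3.1 = 30.7; x_1* = 4 + 0.5·30.7/6 = 6.5583; x_2* = 3 + 0.5·30.7/3.1 = 7.9516.
Utility at the optimum: U(6.5583, 7.9516) = 3.5592.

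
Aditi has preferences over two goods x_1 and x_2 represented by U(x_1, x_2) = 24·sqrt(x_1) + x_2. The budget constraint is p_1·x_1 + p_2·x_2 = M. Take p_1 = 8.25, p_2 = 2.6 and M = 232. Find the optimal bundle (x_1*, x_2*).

x_1* = 14.3021, x_2* = 43.849

Utility is quasi-linear in x_2; the FOC for x_1 is 12/√x_1 = p_1/p_2.
Solve: √x_1 = 12·p_2/p_1, so x_1*(p_1,p_2) = (12·p_2/p_1)², and x_2* = (M − p_1·x_1*)/p_2.
Plugging in: x_1* = (12·2.6/8.25)² = 14.3021, x_2* = 43.849.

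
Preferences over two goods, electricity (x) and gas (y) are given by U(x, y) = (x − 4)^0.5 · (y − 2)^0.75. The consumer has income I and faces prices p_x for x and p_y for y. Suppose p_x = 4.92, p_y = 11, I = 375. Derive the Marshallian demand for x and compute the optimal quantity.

MRS = (2/3)·(y−2)/(x−4). Tangency with p_x/p_y gives y−2 = (3/2)·(p_x/p_y)·(x−4).
After buying the subsistence bundle (4, 2), a share 0.4 of the remaining income goes to x: x* = 4 + 0.4·(I − 4p_x − 2p_y)/p_x.
Discretionary income = 375 − 4·4.92 − 2·11 = 333.32; x* = 4 + 0.4·333.32/4.92 = 31.0992.

x* = 31.0992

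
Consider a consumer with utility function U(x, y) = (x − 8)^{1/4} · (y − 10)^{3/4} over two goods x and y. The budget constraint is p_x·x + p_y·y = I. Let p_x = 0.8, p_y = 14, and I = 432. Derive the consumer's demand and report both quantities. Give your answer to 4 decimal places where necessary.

x* = 97.25, y* = 25.3

This is Cobb-Douglas in (x−8, y−10): tangency gives 0.25·p_y·(y−10) = 0.75·p_x·(x−8).
Substituting into the budget: x* = 8 + 0.25·(I − 8·p_x − 10·p_y)/p_x, and y* = 10 + 0.75·(…)/p_y.
Discretionary income = 432 − 8·0.8 − 10·14 = 285.6; x* = 8 + 0.25·285.6/0.8 = 97.25; y* = 10 + 0.75·285.6/14 = 25.3.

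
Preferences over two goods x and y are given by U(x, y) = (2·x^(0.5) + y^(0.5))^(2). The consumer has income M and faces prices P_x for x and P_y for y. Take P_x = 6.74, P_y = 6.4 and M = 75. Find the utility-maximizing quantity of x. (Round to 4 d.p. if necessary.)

x* = 8.8085

From the CES first-order condition, 2·(y/x)^(0.5) = P_x/P_y.
Hence y/x = ((1/2)·P_x/P_y)^(1/(0.5)), i.e. raised to the 2 power.
Substitute y = (y/x)·x into the budget: x* = M/(P_x + P_y·(y/x)).
Numerically y/x = 0.277268, so x* = 75/(6.74 + 6.4·0.277268) = 8.8085.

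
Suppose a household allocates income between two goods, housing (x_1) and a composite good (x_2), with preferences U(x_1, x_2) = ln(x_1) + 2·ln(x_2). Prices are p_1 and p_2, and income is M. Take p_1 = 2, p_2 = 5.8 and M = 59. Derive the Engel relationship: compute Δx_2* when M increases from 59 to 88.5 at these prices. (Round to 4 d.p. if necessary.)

Δx_2* = 3.3908

The MRS is (1/2)·x_2/x_1. Set MRS = p_1/p_2.
So p_2·x_2 = 2·p_1·x_1; combined with the budget, a share 1/3 of income goes to x_1.
Demand: x_1*(p_1,p_2,M) = 1/3·M/p_1 and x_2* = 2/3·M/p_2.
At p_1=2, p_2=5.8, M=59: x_2* = 2/3·59/5.8 = 6.7816.
At M' = 88.5: x_2* = 10.1724. Change: 10.1724 − 6.7816 = 3.3908.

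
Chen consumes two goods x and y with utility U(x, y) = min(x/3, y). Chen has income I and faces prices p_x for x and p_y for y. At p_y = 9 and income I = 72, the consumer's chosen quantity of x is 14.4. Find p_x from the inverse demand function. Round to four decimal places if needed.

Leontief preferences: the optimum is at the kink where x/3 = y/1, i.e. y = (1/3)·x.
Budget: p_x·x + p_y·(1/3)·x = I, so (3·p_x + p_y)·x = 3·I.
Demand: x*(p_x,p_y,I) = 3·I/(3·p_x + p_y), y* = I/(3·p_x + p_y).
Set x* = 14.4 in the demand function and solve for p_x: p_x = 2.

p_x = 2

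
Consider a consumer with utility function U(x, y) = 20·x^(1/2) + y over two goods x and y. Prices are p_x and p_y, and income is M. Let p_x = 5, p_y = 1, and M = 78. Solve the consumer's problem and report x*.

Utility is quasi-linear in y; the FOC for x is 10/√x = p_x/p_y.
Thus x* = (10·p_y/p_x)² — independent of M — with the rest of income spent on y.
Plugging in: x* = (10·1/5)² = 4.

x* = 4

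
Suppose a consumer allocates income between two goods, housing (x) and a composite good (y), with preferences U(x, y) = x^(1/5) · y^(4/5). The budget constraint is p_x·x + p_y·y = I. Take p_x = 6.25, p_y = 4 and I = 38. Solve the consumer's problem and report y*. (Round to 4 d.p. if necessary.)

Demand: x*(p_x,p_y,I) = 0.2·I/p_x and y* = 0.8·I/p_y.
At p_x=6.25, p_y=4, I=38: y* = 0.8·38/4 = 7.6.

y* = 7.6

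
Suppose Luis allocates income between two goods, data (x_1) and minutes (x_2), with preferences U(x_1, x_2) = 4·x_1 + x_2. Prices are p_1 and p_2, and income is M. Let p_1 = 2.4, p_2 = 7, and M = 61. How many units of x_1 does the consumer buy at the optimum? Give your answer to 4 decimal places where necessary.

x_1* = 25.4167

Perfect substitutes: compare marginal utility per dollar. 4/p_1 vs 1/p_2 → 1.6667 vs 0.1429.
x_1 gives more utility per dollar, so spend all income on x_1: x_1* = M/p_1, x_2* = 0.
Numerically: x_1* = 25.4167, x_2* = 0.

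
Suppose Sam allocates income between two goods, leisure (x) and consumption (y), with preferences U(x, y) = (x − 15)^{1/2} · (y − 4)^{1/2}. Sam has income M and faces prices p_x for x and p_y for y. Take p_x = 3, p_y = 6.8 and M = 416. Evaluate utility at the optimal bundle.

MRS = (y−4)/(x−15). Tangency with p_x/p_y gives y−4 = (p_x/p_y)·(x−15).
Substituting into the budget: x* = 15 + 0.5·(M − 15·p_x − 4·p_y)/p_x, and y* = 4 + 0.5·(…)/p_y.
Discretionary income = 416 − 15·3 − 4·6.8 = 343.8; x* = 15 + 0.5·343.8/3 = 72.3; y* = 4 + 0.5·343.8/6.8 = 29.2794.
Utility at the optimum: U(72.3, 29.2794) = 38.0593.

V = 38.0593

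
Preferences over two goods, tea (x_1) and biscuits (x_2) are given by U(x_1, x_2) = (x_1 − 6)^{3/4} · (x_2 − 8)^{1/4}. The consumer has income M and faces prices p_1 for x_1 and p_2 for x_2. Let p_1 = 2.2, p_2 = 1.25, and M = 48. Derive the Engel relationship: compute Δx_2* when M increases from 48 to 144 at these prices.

Δx_2* = 19.2

This is Cobb-Douglas in (x_1−6, x_2−8): tangency gives 0.75·p_2·(x_2−8) = 0.25·p_1·(x_1−6).
Substituting into the budget: x_1* = 6 + 0.75·(M − 6·p_1 − 8·p_2)/p_1, and x_2* = 8 + 0.25·(…)/p_2.
Discretionary income = 48 − 6·2.2 − 8·1.25 = 24.8; x_2* = 8 + 0.25·24.8/1.25 = 12.96.
At M' = 144: x_2* = 32.16. Change: 32.16 − 12.96 = 19.2.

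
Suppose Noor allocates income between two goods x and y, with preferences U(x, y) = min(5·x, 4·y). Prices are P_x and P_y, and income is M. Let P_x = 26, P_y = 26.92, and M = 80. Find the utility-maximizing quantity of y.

y* = 1.6764

Leontief preferences: the optimum is at the kink where x/4 = y/5, i.e. y = (5/4)·x.
Budget: P_x·x + P_y·(5/4)·x = M, so (4·P_x + 5·P_y)·x = 4·M.
Demand: x*(P_x,P_y,M) = 4·M/(4·P_x + 5·P_y), y* = 5·M/(4·P_x + 5·P_y).
Here 4·26 + 5·26.92 = 238.6, giving y* = 1.6764.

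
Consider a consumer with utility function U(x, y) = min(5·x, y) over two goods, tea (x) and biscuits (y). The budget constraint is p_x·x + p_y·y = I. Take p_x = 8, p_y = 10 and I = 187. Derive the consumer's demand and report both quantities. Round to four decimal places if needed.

Leontief preferences: the optimum is at the kink where x/1 = y/5, i.e. y = 5·x.
Budget: p_x·x + p_y·5·x = I, so (p_x + 5·p_y)·x = I.
Demand: x*(p_x,p_y,I) = I/(p_x + 5·p_y), y* = 5·I/(p_x + 5·p_y).
Here 8 + 5·10 = 58, giving x* = 3.2241 and y* = 16.1207.

x* = 3.2241, y* = 16.1207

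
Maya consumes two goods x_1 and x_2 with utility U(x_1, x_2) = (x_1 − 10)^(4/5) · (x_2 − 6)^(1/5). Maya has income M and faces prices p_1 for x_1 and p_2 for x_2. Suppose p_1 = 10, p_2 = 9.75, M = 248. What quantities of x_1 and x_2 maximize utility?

This is Cobb-Douglas in (x_1−10, x_2−6): tangency gives 0.8·p_2·(x_2−6) = 0.2·p_1·(x_1−10).
Substituting into the budget: x_1* = 10 + 0.8·(M − 10·p_1 − 6·p_2)/p_1, and x_2* = 6 + 0.2·(…)/p_2.
Discretionary income = 248 − 10·10 − 6·9.75 = 89.5; x_1* = 10 + 0.8·89.5/10 = 17.16; x_2* = 6 + 0.2·89.5/9.75 = 7.8359.

x_1* = 17.16, x_2* = 7.8359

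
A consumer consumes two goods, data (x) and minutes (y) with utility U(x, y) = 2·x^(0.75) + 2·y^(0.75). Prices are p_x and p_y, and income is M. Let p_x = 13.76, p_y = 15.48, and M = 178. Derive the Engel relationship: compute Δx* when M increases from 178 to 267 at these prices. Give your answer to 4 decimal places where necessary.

Δx* = 3.7995

MU_x ∝ 2·x^(-0.25), MU_y ∝ 2·y^(-0.25), so MRS = (y/x)^(0.25) = p_x/p_y.
Solve for the ratio: y/x = [p_x/p_y]^(4).
Substitute y = (y/x)·x into the budget: x* = M/(p_x + p_y·(y/x)).
Numerically y/x = 0.624295, so x* = 178/(13.76 + 15.48·0.624295) = 7.599.
At M' = 267: x* = 11.3985. Change: 11.3985 − 7.599 = 3.7995.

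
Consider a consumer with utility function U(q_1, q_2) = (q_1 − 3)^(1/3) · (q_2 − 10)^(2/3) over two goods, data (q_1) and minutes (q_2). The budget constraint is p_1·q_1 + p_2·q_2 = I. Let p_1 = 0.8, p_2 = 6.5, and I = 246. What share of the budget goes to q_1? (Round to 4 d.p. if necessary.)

This is Cobb-Douglas in (q_1−3, q_2−10): tangency gives 1/3·p_2·(q_2−10) = 2/3·p_1·(q_1−3).
Substituting into the budget: q_1* = 3 + 1/3·(I − 3·p_1 − 10·p_2)/p_1, and q_2* = 10 + 2/3·(…)/p_2.
Discretionary income = 246 − 3·0.8 − 10·6.5 = 178.6; q_1* = 3 + 1/3·178.6/0.8 = 77.4167; q_2* = 10 + 2/3·178.6/6.5 = 28.3179.
Expenditure on q_1: 0.8·77.4167 = 61.9333; share = 0.2518.

share on q_1 = 0.2518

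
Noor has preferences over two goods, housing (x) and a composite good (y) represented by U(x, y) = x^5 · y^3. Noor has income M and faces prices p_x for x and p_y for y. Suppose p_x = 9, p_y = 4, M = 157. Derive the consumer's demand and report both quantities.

Tangency: MRS = (5/3)·y/x = p_x/p_y.
So 5·p_y·y = 3·p_x·x; combined with the budget, a share 0.625 of income goes to x.
Demand: x*(p_x,p_y,M) = 0.625·M/p_x and y* = 0.375·M/p_y.
At p_x=9, p_y=4, M=157: x* = 0.625·157/9 = 10.9028, y* = 14.7188.

x* = 10.9028, y* = 14.7188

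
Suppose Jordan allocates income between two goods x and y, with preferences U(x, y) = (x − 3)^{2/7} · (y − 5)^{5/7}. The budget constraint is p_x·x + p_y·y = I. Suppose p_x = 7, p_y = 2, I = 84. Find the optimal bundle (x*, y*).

x* = 5.1633, y* = 23.9286

MRS = (2/5)·(y−5)/(x−3). Tangency with p_x/p_y gives y−5 = (5/2)·(p_x/p_y)·(x−3).
Substituting into the budget: x* = 3 + 2/7·(I − 3·p_x − 5·p_y)/p_x, and y* = 5 + 5/7·(…)/p_y.
Discretionary income = 84 − 3·7 − 5·2 = 53; x* = 3 + 2/7·53/7 = 5.1633; y* = 5 + 5/7·53/2 = 23.9286.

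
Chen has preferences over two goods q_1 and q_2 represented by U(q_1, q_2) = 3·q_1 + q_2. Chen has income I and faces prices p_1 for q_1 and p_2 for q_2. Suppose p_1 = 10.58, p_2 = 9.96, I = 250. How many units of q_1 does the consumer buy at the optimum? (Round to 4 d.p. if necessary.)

q_1* = 23.6295

Perfect substitutes: compare marginal utility per dollar. 3/p_1 vs 1/p_2 → 0.2836 vs 0.1004.
q_1 gives more utility per dollar, so spend all income on q_1: q_1* = I/p_1, q_2* = 0.
Numerically: q_1* = 23.6295, q_2* = 0.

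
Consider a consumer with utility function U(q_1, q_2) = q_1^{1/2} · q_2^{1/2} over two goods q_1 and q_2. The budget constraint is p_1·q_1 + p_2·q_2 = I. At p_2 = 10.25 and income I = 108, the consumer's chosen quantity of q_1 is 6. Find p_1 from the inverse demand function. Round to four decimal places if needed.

p_1 = 9

The MRS is q_2/q_1. Set MRS = p_1/p_2.
Rearranging, p_2·q_2 = p_1·q_1. Substituting into the budget gives p_1·q_1·(1 + 1) = I.
Demand: q_1*(p_1,p_2,I) = 0.5·I/p_1 and q_2* = 0.5·I/p_2.
Set q_1* = 6 in the demand function and solve for p_1: p_1 = 9.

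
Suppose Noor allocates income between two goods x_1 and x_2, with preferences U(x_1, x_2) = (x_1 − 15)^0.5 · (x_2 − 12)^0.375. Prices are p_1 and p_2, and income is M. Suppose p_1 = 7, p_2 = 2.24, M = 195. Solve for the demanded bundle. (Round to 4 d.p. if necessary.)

Substituting into the budget: x_1* = 15 + 4/7·(M − 15·p_1 − 12·p_2)/p_1, and x_2* = 12 + 3/7·(…)/p_2.
Discretionary income = 195 − 15·7 − 12·2.24 = 63.12; x_1* = 15 + 4/7·63.12/7 = 20.1527; x_2* = 12 + 3/7·63.12/2.24 = 24.0765.

x_1* = 20.1527, x_2* = 24.0765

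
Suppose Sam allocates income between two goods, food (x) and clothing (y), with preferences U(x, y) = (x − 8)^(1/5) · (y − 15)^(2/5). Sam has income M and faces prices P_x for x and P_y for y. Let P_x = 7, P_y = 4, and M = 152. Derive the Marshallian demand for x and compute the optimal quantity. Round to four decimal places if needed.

After buying the subsistence bundle (8, 15), a share 1/3 of the remaining income goes to x: x* = 8 + 1/3·(M − 8P_x − 15P_y)/P_x.
Discretionary income = 152 − 8·7 − 15·4 = 36; x* = 8 + 1/3·36/7 = 9.7143.

x* = 9.7143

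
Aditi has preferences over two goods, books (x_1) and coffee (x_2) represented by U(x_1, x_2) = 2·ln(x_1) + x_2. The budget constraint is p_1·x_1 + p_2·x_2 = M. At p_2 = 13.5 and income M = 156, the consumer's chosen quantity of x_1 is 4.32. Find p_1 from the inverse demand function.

Set MRS = p_1/p_2: (2/x_1)/1 = p_1/p_2.
So x_1*(p_1,p_2) = 2·p_2/p_1, independent of income; and x_2* = (M − 2·p_2)/p_2.
Set x_1* = 4.32 in the demand function and solve for p_1: p_1 = 6.25.

p_1 = 6.25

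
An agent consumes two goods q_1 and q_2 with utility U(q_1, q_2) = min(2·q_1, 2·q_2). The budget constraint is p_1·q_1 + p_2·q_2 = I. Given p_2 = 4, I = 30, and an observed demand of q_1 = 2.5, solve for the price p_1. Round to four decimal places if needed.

p_1 = 8

Leontief preferences: the optimum is at the kink where q_1/2 = q_2/2, i.e. q_2 = q_1.
Budget: p_1·q_1 + p_2·q_1 = I, so (2·p_1 + 2·p_2)·q_1 = 2·I.
Demand: q_1*(p_1,p_2,I) = 2·I/(2·p_1 + 2·p_2), q_2* = 2·I/(2·p_1 + 2·p_2).
Set q_1* = 2.5 in the demand function and solve for p_1: p_1 = 8.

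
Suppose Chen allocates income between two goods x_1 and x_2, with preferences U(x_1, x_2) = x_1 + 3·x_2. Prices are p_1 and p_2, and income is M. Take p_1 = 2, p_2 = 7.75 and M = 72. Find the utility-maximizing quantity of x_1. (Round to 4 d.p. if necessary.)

x_1 gives more utility per dollar, so spend all income on x_1: x_1* = M/p_1, x_2* = 0.
Numerically: x_1* = 36, x_2* = 0.

x_1* = 36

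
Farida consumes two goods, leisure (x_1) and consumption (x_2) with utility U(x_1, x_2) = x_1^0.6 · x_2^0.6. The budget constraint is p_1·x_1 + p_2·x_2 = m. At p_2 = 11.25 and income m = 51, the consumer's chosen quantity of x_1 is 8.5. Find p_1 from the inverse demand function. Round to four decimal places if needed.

p_1 = 3

MU_x_1/MU_x_2 = (0.6·x_2)/(0.6·x_1); tangency sets this equal to p_1/p_2.
So 0.6·p_2·x_2 = 0.6·p_1·x_1; combined with the budget, a share 0.5 of income goes to x_1.
Demand: x_1*(p_1,p_2,m) = 0.5·m/p_1 and x_2* = 0.5·m/p_2.
Set x_1* = 8.5 in the demand function and solve for p_1: p_1 = 3.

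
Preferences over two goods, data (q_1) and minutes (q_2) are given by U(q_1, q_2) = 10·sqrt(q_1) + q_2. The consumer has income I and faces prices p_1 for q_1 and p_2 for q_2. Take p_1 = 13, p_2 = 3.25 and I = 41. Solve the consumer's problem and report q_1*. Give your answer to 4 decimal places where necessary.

q_1* = 1.5625

Utility is quasi-linear in q_2; the FOC for q_1 is 5/√q_1 = p_1/p_2.
Solve: √q_1 = 5·p_2/p_1, so q_1*(p_1,p_2) = (5·p_2/p_1)², and q_2* = (I − p_1·q_1*)/p_2.
Plugging in: q_1* = (5·3.25/13)² = 1.5625.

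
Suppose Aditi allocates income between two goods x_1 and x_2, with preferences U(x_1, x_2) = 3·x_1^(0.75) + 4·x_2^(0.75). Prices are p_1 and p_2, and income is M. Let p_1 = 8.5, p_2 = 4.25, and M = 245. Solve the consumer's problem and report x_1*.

Substitute x_2 = (x_2/x_1)·x_1 into the budget: x_1* = M/(p_1 + p_2·(x_2/x_1)).
Numerically x_2/x_1 = 50.567901, so x_1* = 245/(8.5 + 4.25·50.567901) = 1.0966.

x_1* = 1.0966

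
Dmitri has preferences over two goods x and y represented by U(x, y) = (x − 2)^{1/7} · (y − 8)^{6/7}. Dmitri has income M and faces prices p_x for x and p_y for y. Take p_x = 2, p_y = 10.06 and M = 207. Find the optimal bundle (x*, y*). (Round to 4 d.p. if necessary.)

This is Cobb-Douglas in (x−2, y−8): tangency gives 1/7·p_y·(y−8) = 6/7·p_x·(x−2).
Substituting into the budget: x* = 2 + 1/7·(M − 2·p_x − 8·p_y)/p_x, and y* = 8 + 6/7·(…)/p_y.
Discretionary income = 207 − 2·2 − 8·10.06 = 122.52; x* = 2 + 1/7·122.52/2 = 10.7514; y* = 8 + 6/7·122.52/10.06 = 18.4391.

x* = 10.7514, y* = 18.4391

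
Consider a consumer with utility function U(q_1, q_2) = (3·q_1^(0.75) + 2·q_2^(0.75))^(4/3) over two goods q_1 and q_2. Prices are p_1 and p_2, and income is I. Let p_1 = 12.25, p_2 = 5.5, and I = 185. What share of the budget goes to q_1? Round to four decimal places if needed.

share on q_1 = 0.3142

MRS = MU_q_1/MU_q_2 = (3/2)·(q_2/q_1)^(0.25). Set equal to p_1/p_2.
Solve for the ratio: q_2/q_1 = [(2/3)·p_1/p_2]^(4).
With the ratio pinned down, the budget gives q_1* = I/(p_1 + p_2·(q_2/q_1)) and q_2* = (q_2/q_1)·q_1*.
Numerically q_2/q_1 = 4.861033, so q_1* = 185/(12.25 + 5.5·4.861033) = 4.7453 and q_2* = 4.861033·4.7453 = 23.0672.
Expenditure on q_1: 12.25·4.7453 = 58.1303; share = 0.3142.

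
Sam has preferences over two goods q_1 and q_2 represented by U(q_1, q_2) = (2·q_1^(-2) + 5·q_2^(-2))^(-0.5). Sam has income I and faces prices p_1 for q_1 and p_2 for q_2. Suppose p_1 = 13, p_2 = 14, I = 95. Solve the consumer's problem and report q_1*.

q_1* = 3.0123

MU_q_1 ∝ 2·q_1^(-3), MU_q_2 ∝ 5·q_2^(-3), so MRS = (2/5)·(q_2/q_1)^(3) = p_1/p_2.
Solve for the ratio: q_2/q_1 = [(5/2)·p_1/p_2]^(1/3).
Substitute q_2 = (q_2/q_1)·q_1 into the budget: q_1* = I/(p_1 + p_2·(q_2/q_1)).
Numerically q_2/q_1 = 1.324093, so q_1* = 95/(13 + 14·1.324093) = 3.0123.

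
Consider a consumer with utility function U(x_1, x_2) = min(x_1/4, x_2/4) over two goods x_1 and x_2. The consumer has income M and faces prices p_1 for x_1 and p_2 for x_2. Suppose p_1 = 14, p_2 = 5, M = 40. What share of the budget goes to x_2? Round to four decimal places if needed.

Leontief preferences: the optimum is at the kink where x_1/4 = x_2/4, i.e. x_2 = x_1.
Budget: p_1·x_1 + p_2·x_1 = M, so (4·p_1 + 4·p_2)·x_1 = 4·M.
Demand: x_1*(p_1,p_2,M) = 4·M/(4·p_1 + 4·p_2), x_2* = 4·M/(4·p_1 + 4·p_2).
Here 4·14 + 4·5 = 76, giving x_1* = 2.1053 and x_2* = 2.1053.
Expenditure on x_2: 5·2.1053 = 10.5263; share = 0.2632.

share on x_2 = 0.2632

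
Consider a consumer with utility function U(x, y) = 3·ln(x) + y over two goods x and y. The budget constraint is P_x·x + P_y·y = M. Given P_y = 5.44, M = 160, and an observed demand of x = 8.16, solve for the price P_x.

P_x = 2

MU_x = 3/x, MU_y = 1. Tangency: 3/x = P_x/P_y.
So x*(P_x,P_y) = 3·P_y/P_x, independent of income; and y* = (M − 3·P_y)/P_y.
Set x* = 8.16 in the demand function and solve for P_x: P_x = 2.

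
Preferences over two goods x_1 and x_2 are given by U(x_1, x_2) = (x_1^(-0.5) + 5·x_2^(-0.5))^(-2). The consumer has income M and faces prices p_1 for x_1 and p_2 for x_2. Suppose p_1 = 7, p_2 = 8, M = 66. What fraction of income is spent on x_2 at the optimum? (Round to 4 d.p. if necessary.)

MRS = MU_x_1/MU_x_2 = (1/5)·(x_2/x_1)^(1.5). Set equal to p_1/p_2.
Solve for the ratio: x_2/x_1 = [5·p_1/p_2]^(2/3).
Substitute x_2 = (x_2/x_1)·x_1 into the budget: x_1* = M/(p_1 + p_2·(x_2/x_1)).
Numerically x_2/x_1 = 2.674969, so x_1* = 66/(7 + 8·2.674969) = 2.324 and x_2* = 2.674969·2.324 = 6.2165.
Expenditure on x_2: 8·6.2165 = 49.7323; share = 0.7535.

share on x_2 = 0.7535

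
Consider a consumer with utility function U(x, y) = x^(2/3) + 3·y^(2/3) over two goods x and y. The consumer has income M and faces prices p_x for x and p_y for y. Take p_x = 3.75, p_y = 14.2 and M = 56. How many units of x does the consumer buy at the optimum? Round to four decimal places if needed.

MRS = MU_x/MU_y = (1/3)·(y/x)^(1/3). Set equal to p_x/p_y.
Solve for the ratio: y/x = [3·p_x/p_y]^(3).
Substitute y = (y/x)·x into the budget: x* = M/(p_x + p_y·(y/x)).
Numerically y/x = 0.49727, so x* = 56/(3.75 + 14.2·0.49727) = 5.1798.

x* = 5.1798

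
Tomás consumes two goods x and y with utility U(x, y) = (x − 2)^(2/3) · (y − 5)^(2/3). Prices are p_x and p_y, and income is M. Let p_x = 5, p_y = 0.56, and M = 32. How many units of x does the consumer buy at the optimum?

x* = 3.92

Let x' = x−2, y' = y−5. MRS = y'/x' = p_x/p_y.
Substituting into the budget: x* = 2 + 0.5·(M − 2·p_x − 5·p_y)/p_x, and y* = 5 + 0.5·(…)/p_y.
Discretionary income = 32 − 2·5 − 5·0.56 = 19.2; x* = 2 + 0.5·19.2/5 = 3.92.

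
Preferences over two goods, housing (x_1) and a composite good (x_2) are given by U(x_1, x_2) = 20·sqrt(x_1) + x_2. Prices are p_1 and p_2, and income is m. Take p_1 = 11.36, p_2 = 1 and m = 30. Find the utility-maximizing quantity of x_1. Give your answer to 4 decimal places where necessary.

x_1* = 0.7749

MU_x_1 = 10/√x_1, MU_x_2 = 1. Tangency: 10/√x_1 = p_1/p_2.
Thus x_1* = (10·p_2/p_1)² — independent of m — with the rest of income spent on x_2.
Plugging in: x_1* = (10·1/11.36)² = 0.7749.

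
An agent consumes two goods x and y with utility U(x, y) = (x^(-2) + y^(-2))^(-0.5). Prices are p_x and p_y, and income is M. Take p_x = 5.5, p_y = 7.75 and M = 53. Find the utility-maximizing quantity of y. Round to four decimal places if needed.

y* = 3.8085

Substitute y = (y/x)·x into the budget: x* = M/(p_x + p_y·(y/x)).
Numerically y/x = 0.891977, so x* = 53/(5.5 + 7.75·0.891977) = 4.2698 and y* = 0.891977·4.2698 = 3.8085.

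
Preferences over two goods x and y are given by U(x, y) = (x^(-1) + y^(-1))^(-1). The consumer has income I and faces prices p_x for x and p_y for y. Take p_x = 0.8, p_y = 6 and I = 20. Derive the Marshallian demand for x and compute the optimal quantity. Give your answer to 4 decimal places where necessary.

x* = 6.687

MU_x ∝ x^(-2), MU_y ∝ y^(-2), so MRS = (y/x)^(2) = p_x/p_y.
Hence y/x = (p_x/p_y)^(1/(2)), i.e. raised to the 0.5 power.
With the ratio pinned down, the budget gives x* = I/(p_x + p_y·(y/x)) and y* = (y/x)·x*.
Numerically y/x = 0.365148, so x* = 20/(0.8 + 6·0.365148) = 6.687.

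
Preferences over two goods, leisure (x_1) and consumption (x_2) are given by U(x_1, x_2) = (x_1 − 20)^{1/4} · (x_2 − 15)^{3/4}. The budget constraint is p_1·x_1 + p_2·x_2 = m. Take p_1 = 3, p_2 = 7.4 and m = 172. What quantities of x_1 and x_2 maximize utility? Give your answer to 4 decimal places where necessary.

MRS = (1/3)·(x_2−15)/(x_1−20). Tangency with p_1/p_2 gives x_2−15 = 3·(p_1/p_2)·(x_1−20).
Substituting into the budget: x_1* = 20 + 0.25·(m − 20·p_1 − 15·p_2)/p_1, and x_2* = 15 + 0.75·(…)/p_2.
Discretionary income = 172 − 20·3 − 15·7.4 = 1; x_1* = 20 + 0.25·1/3 = 20.0833; x_2* = 15 + 0.75·1/7.4 = 15.1014.

x_1* = 20.0833, x_2* = 15.1014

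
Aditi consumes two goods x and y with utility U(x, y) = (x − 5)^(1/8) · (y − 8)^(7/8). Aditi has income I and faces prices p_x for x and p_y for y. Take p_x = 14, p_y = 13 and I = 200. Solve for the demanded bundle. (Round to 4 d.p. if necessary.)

x* = 5.2321, y* = 9.75

This is Cobb-Douglas in (x−5, y−8): tangency gives 0.125·p_y·(y−8) = 0.875·p_x·(x−5).
After buying the subsistence bundle (5, 8), a share 0.125 of the remaining income goes to x: x* = 5 + 0.125·(I − 5p_x − 8p_y)/p_x.
Discretionary income = 200 − 5·14 − 8·13 = 26; x* = 5 + 0.125·26/14 = 5.2321; y* = 8 + 0.875·26/13 = 9.75.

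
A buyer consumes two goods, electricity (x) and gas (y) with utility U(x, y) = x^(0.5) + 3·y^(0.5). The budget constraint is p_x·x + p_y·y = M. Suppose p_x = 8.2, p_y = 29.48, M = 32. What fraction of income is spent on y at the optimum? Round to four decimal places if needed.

MRS = MU_x/MU_y = (1/3)·(y/x)^(0.5). Set equal to p_x/p_y.
Solve for the ratio: y/x = [3·p_x/p_y]^(2).
Substitute y = (y/x)·x into the budget: x* = M/(p_x + p_y·(y/x)).
Numerically y/x = 0.69633, so x* = 32/(8.2 + 29.48·0.69633) = 1.1139 and y* = 0.69633·1.1139 = 0.7756.
Expenditure on y: 29.48·0.7756 = 22.866; share = 0.7146.

share on y = 0.7146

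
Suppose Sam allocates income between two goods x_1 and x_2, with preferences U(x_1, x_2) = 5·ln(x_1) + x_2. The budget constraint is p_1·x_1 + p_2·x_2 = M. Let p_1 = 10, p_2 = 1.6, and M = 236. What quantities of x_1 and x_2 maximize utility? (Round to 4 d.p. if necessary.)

Set MRS = p_1/p_2: (5/x_1)/1 = p_1/p_2.
So x_1*(p_1,p_2) = 5·p_2/p_1, independent of income; and x_2* = (M − 5·p_2)/p_2.
At the given prices: x_1* = 5·1.6/10 = 0.8, and x_2* = 142.5.

x_1* = 0.8, x_2* = 142.5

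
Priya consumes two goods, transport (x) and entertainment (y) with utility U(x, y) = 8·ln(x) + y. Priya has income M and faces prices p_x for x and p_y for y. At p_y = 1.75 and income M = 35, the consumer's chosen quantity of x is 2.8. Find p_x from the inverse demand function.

p_x = 5

MU_x = 8/x, MU_y = 1. Tangency: 8/x = p_x/p_y.
So x*(p_x,p_y) = 8·p_y/p_x, independent of income; and y* = (M − 8·p_y)/p_y.
Set x* = 2.8 in the demand function and solve for p_x: p_x = 5.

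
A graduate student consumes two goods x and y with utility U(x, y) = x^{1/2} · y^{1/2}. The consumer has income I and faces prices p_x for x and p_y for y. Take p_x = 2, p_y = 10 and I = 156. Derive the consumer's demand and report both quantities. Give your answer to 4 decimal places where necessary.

x* = 39, y* = 7.8

MU_x/MU_y = (0.5·y)/(0.5·x); tangency sets this equal to p_x/p_y.
So 0.5·p_y·y = 0.5·p_x·x; combined with the budget, a share 0.5 of income goes to x.
Demand: x*(p_x,p_y,I) = 0.5·I/p_x and y* = 0.5·I/p_y.
At p_x=2, p_y=10, I=156: x* = 0.5·156/2 = 39, y* = 7.8.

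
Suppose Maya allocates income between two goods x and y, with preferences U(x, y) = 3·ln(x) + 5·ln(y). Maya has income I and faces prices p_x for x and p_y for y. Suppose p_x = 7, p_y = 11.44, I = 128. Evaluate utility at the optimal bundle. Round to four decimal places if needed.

V = 15.5004

The MRS is (3/5)·y/x. Set MRS = p_x/p_y.
Rearranging, p_y·y = (5/3)·p_x·x. Substituting into the budget gives p_x·x·(1 + (5/3)) = I.
Demand: x*(p_x,p_y,I) = 0.375·I/p_x and y* = 0.625·I/p_y.
At p_x=7, p_y=11.44, I=128: x* = 0.375·128/7 = 6.8571, y* = 6.993.
Utility at the optimum: U(6.8571, 6.993) = 15.5004.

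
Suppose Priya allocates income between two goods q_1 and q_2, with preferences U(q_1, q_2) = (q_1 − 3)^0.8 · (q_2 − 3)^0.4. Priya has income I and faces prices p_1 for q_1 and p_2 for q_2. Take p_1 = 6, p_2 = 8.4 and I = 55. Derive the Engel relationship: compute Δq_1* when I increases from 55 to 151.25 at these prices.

Δq_1* = 10.6944

Let q_1' = q_1−3, q_2' = q_2−3. MRS = 2·q_2'/q_1' = p_1/p_2.
After buying the subsistence bundle (3, 3), a share 2/3 of the remaining income goes to q_1: q_1* = 3 + 2/3·(I − 3p_1 − 3p_2)/p_1.
Discretionary income = 55 − 3·6 − 3·8.4 = 11.8; q_1* = 3 + 2/3·11.8/6 = 4.3111.
At I' = 151.25: q_1* = 15.0056. Change: 15.0056 − 4.3111 = 10.6944.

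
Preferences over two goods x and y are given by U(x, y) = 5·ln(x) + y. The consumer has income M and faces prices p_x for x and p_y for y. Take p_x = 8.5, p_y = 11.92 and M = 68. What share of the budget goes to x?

Set MRS = p_x/p_y: (5/x)/1 = p_x/p_y.
So x*(p_x,p_y) = 5·p_y/p_x, independent of income; and y* = (M − 5·p_y)/p_y.
At the given prices: x* = 5·11.92/8.5 = 7.0118, and y* = 0.7047.
Expenditure on x: 8.5·7.0118 = 59.6; share = 0.8765.

share on x = 0.8765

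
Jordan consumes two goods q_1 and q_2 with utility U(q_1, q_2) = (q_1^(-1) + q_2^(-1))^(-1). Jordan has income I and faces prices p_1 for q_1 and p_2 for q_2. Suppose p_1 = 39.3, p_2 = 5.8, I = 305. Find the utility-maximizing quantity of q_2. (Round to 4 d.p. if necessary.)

q_2* = 14.5949

MU_q_1 ∝ q_1^(-2), MU_q_2 ∝ q_2^(-2), so MRS = (q_2/q_1)^(2) = p_1/p_2.
Solve for the ratio: q_2/q_1 = [p_1/p_2]^(0.5).
With the ratio pinned down, the budget gives q_1* = I/(p_1 + p_2·(q_2/q_1)) and q_2* = (q_2/q_1)·q_1*.
Numerically q_2/q_1 = 2.603049, so q_1* = 305/(39.3 + 5.8·2.603049) = 5.6069 and q_2* = 2.603049·5.6069 = 14.5949.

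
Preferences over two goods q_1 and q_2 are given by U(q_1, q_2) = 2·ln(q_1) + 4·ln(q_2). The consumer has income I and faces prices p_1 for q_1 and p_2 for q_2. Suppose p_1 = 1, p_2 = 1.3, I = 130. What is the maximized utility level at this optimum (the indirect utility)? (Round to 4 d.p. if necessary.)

V = 24.3367

Tangency: MRS = (1/2)·q_2/q_1 = p_1/p_2.
So 2·p_2·q_2 = 4·p_1·q_1; combined with the budget, a share 1/3 of income goes to q_1.
Demand: q_1*(p_1,p_2,I) = 1/3·I/p_1 and q_2* = 2/3·I/p_2.
At p_1=1, p_2=1.3, I=130: q_1* = 1/3·130/1 = 43.3333, q_2* = 66.6667.
Utility at the optimum: U(43.3333, 66.6667) = 24.3367.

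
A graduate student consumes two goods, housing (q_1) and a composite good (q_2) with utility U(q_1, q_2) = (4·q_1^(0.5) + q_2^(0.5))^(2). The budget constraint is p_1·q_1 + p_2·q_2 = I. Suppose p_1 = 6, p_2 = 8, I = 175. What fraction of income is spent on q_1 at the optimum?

share on q_1 = 0.9552

MU_q_1 ∝ 4·q_1^(-0.5), MU_q_2 ∝ q_2^(-0.5), so MRS = 4·(q_2/q_1)^(0.5) = p_1/p_2.
Solve for the ratio: q_2/q_1 = [(1/4)·p_1/p_2]^(2).
With the ratio pinned down, the budget gives q_1* = I/(p_1 + p_2·(q_2/q_1)) and q_2* = (q_2/q_1)·q_1*.
Numerically q_2/q_1 = 0.035156, so q_1* = 175/(6 + 8·0.035156) = 27.8607 and q_2* = 0.035156·27.8607 = 0.9795.
Expenditure on q_1: 6·27.8607 = 167.1642; share = 0.9552.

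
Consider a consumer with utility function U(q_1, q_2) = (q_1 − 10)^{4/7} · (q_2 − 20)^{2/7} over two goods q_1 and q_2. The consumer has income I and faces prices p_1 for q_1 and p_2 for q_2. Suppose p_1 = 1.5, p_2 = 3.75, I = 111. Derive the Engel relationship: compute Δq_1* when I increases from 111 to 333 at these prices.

Discretionary income = 111 − 10·1.5 − 20·3.75 = 21; q_1* = 10 + 2/3·21/1.5 = 19.3333.
At I' = 333: q_1* = 118. Change: 118 − 19.3333 = 98.6667.

Δq_1* = 98.6667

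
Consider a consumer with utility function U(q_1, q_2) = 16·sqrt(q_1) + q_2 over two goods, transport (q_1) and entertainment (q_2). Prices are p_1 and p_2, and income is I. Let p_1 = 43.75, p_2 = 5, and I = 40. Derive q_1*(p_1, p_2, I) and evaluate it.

q_1* = 0.8359

Set MRS = p_1/p_2: 8·q_1^(−1/2) = p_1/p_2.
Solve: √q_1 = 8·p_2/p_1, so q_1*(p_1,p_2) = (8·p_2/p_1)², and q_2* = (I − p_1·q_1*)/p_2.
Plugging in: q_1* = (8·5/43.75)² = 0.8359.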